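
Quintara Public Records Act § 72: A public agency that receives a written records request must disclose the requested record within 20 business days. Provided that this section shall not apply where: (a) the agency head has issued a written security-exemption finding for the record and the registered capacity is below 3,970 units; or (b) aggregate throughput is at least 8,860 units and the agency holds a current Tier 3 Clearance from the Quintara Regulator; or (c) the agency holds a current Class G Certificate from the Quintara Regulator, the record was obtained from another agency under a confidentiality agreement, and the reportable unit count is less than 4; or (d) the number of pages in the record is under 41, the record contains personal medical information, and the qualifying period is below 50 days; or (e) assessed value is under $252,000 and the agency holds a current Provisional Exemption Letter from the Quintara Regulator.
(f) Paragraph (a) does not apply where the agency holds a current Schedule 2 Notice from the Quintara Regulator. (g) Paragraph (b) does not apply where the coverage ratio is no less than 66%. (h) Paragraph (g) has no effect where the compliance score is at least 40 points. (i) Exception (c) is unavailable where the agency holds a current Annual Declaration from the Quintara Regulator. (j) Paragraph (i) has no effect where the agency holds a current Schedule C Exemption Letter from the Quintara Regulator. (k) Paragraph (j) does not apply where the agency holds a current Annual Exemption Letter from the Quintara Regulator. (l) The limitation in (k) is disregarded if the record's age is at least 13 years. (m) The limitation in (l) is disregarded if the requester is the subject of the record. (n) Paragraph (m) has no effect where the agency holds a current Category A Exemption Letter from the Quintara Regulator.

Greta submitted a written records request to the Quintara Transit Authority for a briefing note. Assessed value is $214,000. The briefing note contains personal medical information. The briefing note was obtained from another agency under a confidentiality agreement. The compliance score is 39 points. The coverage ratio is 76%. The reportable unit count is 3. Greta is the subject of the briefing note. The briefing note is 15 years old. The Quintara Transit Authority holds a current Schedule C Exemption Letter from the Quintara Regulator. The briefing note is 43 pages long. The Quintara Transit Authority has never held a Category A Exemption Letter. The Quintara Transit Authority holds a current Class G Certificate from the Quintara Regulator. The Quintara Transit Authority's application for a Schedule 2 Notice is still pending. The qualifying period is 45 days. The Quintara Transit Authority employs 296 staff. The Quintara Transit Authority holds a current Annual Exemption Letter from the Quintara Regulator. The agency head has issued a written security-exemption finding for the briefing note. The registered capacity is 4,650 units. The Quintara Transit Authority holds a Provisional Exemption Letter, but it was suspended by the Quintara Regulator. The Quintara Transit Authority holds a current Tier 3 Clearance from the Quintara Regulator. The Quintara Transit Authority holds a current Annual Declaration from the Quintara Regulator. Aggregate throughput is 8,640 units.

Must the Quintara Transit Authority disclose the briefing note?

Yes — the Quintara Transit Authority must disclose the briefing note.

Exception (a) fails — the registered capacity is 4,650 units, not below 3,970 units.
Exception (b) requires that aggregate throughput is at least 8,860 units; but aggregate throughput is 8,640 units, short of 8,860 units, so (b) is unavailable.
All of (c)'s requirements are met (a current Class G Certificate is held; the briefing note was obtained under a confidentiality agreement; the reportable unit count is 3, less than the 4 limit). However, paragraphs (i)–(n) must be considered: (i) applies — a current Annual Declaration is held. (j) is triggered (a current Schedule C Exemption Letter is held), but yields to (k): (k) is engaged — a current Annual Exemption Letter is held. (l) would limit (k) — the record's age is 15 years, meeting the 13 years threshold — but (m) sets (l) aside: (m) operates against (l): Greta is the subject of the briefing note. (n), which would lift (m), is not triggered — there is no Category A Exemption Letter in force. (c) is therefore removed.
Exception (d) requires that the number of pages in the record is under 41; but the number of pages in the record is 43, not under 41, so (d) is unavailable.
Exception (e) fails — the Provisional Exemption Letter is not current.
None of the exceptions is available; § 72 applies in full.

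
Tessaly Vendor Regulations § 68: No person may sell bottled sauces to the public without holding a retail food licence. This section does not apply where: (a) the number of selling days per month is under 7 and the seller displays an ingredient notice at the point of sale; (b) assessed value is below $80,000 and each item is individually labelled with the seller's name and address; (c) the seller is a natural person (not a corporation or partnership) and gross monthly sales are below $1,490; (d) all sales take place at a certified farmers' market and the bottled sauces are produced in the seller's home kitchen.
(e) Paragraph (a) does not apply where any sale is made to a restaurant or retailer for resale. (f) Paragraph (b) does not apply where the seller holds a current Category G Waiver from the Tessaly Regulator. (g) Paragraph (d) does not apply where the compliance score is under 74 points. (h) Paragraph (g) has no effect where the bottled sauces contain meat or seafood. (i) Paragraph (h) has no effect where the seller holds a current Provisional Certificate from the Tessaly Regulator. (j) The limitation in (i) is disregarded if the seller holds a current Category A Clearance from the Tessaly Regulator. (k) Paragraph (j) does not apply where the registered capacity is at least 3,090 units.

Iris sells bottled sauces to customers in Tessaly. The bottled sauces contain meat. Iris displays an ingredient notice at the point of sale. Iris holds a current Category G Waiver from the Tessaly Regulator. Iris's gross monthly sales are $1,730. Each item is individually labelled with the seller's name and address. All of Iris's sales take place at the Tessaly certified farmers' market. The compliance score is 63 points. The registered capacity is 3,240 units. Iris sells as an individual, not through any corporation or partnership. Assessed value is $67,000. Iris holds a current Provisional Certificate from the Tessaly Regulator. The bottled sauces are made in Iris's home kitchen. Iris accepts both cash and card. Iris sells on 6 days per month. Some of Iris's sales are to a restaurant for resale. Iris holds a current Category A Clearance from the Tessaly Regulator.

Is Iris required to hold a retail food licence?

Yes — Iris must hold a retail food licence.

All of (a)'s requirements are met (the number of selling days per month is 6, under the 7 limit; an ingredient notice is displayed). But applying paragraph (e): (e) is engaged — some sales are to a restaurant for resale. Exception (a) does not apply.
Exception (b) is satisfied on its face — assessed value is $67,000, below the $80,000 limit; items are individually labelled. Turning to paragraph (f): (f) operates against (b): a current Category G Waiver is held. (b) is therefore removed.
Exception (c) requires that gross monthly sales are below $1,490; but gross monthly sales are $1,730, not below $1,490, so (c) is unavailable.
All of (d)'s requirements are met (all sales are at a certified farmers' market; the bottled sauces are home-kitchen produced). But applying paragraphs (g)–(k): (g) operates — the compliance score is 63 points, under the 74 points limit. (h) would limit (g) — the bottled sauces contain meat — but (i) sets (h) aside: (i) operates against (h): a current Provisional Certificate is held. (j) is triggered (a current Category A Clearance is held), but is overridden by (k): (k) is triggered — the registered capacity is 3,240 units, meeting the 3,090 units threshold. (d) is therefore removed.
No exception applies. The general rule governs.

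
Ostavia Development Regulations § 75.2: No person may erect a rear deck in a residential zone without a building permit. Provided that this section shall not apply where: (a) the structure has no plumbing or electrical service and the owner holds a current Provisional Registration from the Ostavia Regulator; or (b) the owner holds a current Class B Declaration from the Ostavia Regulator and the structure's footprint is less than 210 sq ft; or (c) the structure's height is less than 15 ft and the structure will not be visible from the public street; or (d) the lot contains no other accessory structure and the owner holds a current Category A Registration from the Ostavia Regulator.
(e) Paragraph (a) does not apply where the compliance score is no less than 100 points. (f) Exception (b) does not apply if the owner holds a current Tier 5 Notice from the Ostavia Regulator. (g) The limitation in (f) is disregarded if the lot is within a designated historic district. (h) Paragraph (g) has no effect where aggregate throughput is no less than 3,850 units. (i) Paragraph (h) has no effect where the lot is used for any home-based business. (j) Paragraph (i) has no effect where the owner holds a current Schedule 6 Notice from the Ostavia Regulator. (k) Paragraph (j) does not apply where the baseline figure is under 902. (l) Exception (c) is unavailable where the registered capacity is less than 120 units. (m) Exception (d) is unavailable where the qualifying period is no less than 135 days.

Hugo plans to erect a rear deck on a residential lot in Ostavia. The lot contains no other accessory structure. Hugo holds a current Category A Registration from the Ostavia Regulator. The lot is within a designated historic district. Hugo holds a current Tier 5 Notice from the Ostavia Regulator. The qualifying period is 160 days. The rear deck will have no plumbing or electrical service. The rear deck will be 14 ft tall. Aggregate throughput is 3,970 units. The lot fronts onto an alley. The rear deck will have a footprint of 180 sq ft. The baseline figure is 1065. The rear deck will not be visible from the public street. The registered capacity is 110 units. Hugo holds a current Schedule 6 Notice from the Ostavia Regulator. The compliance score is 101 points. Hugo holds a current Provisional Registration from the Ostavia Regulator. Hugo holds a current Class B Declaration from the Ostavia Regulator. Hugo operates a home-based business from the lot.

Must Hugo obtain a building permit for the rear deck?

Yes — Hugo must obtain a building permit.

Exception (a): there is no plumbing or electrical service; a current Provisional Registration is held — every condition holds. However, paragraph (e) must be considered: (e) operates against (a): the compliance score is 101 points, meeting the 100 points threshold. (a) is therefore removed.
Exception (b)'s conditions are all satisfied: a current Class B Declaration is held; the structure's footprint is 180 sq ft, less than the 210 sq ft limit. Turning to paragraphs (f)–(k): (f) operates against (b): a current Tier 5 Notice is held. (g) would limit (f) — the lot is in a historic district — but (h) sets (g) aside: (h) is triggered — aggregate throughput is 3,970 units, meeting the 3,850 units threshold. (i) would limit (h) — a home-based business operates on the lot — but (j) sets (i) aside: (j) operates against (i): a current Schedule 6 Notice is held. (k), which would lift (j), is inapplicable — the baseline figure is 1,065, not under 902. (b) is therefore removed.
Exception (c): the structure's height is 14 ft, less than the 15 ft limit; the structure will not be visible from the street — every condition holds. But applying paragraph (l): (l) operates against (c): the registered capacity is 110 units, less than the 120 units limit. So (c) is unavailable.
Exception (d): the lot has no other accessory structure; a current Category A Registration is held — every condition holds. Turning to paragraph (m): (m) operates — the qualifying period is 160 days, meeting the 135 days threshold. (d) is therefore removed.
No exception applies. The general rule governs.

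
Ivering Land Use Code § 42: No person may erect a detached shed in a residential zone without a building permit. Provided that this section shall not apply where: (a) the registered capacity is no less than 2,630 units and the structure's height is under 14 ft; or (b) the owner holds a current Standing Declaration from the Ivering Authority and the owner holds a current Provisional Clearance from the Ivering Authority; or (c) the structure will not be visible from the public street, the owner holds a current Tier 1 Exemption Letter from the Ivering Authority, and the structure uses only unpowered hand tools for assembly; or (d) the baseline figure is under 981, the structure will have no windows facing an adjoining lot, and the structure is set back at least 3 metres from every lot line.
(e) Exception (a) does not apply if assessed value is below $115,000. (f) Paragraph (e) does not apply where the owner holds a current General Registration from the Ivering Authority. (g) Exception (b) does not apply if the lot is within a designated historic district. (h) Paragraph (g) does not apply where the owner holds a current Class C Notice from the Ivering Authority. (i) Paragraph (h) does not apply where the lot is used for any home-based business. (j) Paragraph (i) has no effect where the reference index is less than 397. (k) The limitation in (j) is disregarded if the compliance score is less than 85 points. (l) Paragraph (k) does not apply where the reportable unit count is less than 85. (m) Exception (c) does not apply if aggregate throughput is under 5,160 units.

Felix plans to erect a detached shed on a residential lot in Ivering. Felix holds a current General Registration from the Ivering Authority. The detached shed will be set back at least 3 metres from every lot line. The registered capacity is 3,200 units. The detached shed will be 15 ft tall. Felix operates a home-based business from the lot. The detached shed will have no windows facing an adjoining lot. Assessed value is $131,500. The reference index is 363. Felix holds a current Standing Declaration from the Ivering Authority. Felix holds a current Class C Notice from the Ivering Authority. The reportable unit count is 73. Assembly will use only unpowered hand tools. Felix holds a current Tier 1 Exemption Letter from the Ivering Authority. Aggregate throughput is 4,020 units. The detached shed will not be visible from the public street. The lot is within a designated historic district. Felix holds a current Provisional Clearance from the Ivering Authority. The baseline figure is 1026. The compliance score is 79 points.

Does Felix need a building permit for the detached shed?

Exception (a) requires that the structure's height is under 14 ft; but the structure's height is 15 ft, not under 14 ft, so (a) is unavailable.
Exception (b) is satisfied on its face — a current Standing Declaration is held; a current Provisional Clearance is held. Applying paragraphs (g)–(l): (g) would limit (b) — the lot is in a historic district — but (h) sets (g) aside: (h) applies — a current Class C Notice is held. (i) would limit (h) — a home-based business operates on the lot — but (j) sets (i) aside: (j) operates against (i): the reference index is 363, less than the 397 limit. (k) applies (the compliance score is 79 points, less than the 85 points limit), but is set aside by (l): (l) operates against (k): the reportable unit count is 73, less than the 85 limit. (b) remains available.
Exception (c): the structure will not be visible from the street; a current Tier 1 Exemption Letter is held; assembly uses only hand tools — every condition holds. Turning to paragraph (m): (m) applies — aggregate throughput is 4,020 units, under the 5,160 units limit. So (c) is unavailable.
Exception (d) fails — the baseline figure is 1,026, not under 981.

No — exception (b) applies; Felix does not need a building permit.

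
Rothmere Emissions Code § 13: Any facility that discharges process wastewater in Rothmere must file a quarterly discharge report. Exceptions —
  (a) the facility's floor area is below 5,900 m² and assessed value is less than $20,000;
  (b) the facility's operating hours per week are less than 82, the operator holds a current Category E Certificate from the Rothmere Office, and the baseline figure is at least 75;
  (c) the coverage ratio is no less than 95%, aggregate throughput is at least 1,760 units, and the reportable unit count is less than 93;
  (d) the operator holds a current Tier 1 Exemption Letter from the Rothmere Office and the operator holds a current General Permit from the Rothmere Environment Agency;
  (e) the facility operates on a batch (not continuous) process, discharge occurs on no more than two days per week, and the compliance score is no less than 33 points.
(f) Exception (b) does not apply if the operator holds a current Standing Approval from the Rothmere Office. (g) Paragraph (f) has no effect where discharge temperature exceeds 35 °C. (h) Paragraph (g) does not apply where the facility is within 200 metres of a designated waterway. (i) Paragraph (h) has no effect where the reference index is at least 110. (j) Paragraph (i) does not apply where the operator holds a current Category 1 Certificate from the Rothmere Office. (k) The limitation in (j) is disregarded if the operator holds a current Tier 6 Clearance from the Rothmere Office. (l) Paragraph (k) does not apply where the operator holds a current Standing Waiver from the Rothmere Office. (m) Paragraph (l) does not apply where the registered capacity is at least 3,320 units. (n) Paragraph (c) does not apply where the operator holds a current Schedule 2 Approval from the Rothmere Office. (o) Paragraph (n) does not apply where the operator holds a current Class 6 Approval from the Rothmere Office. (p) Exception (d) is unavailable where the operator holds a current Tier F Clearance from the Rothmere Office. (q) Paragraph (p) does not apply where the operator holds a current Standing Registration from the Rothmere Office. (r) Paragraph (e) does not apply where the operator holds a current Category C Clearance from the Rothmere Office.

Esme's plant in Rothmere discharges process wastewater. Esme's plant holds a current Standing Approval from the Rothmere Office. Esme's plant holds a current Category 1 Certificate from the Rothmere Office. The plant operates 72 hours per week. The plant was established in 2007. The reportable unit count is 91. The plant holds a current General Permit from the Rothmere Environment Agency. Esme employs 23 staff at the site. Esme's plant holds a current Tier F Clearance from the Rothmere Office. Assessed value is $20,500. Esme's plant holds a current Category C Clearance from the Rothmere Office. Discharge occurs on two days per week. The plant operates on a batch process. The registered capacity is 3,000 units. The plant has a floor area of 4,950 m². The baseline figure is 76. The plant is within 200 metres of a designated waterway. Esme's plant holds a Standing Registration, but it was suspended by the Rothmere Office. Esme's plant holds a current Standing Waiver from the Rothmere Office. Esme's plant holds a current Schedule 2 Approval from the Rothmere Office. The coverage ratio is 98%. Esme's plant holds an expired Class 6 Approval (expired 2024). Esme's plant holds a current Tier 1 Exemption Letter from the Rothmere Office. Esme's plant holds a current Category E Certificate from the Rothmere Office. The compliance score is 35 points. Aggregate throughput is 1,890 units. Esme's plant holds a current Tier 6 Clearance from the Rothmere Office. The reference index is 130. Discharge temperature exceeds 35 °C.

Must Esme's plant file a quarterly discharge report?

Yes — Esme's plant must file a quarterly discharge report.

Exception (a) fails — assessed value is $20,500, not less than $20,000.
Exception (b)'s conditions are all satisfied: the facility's operating hours per week are 72, less than the 82 limit; a current Category E Certificate is held; the baseline figure is 76, meeting the 75 threshold. But applying paragraphs (f)–(m): (f) is triggered — a current Standing Approval is held. (g) would limit (f) — discharge temperature exceeds 35 °C — but (h) sets (g) aside: (h) operates against (g): the plant is within 200 m of a designated waterway. (i) operates (the reference index is 130, meeting the 110 threshold), but is itself disapplied by (j): (j) operates against (i): a current Category 1 Certificate is held. (k) applies (a current Tier 6 Clearance is held), but is overridden by (l): (l) operates against (k): a current Standing Waiver is held. (m), which would lift (l), is not triggered — the registered capacity is 3,000 units, short of 3,320 units. So (b) is unavailable.
Exception (c): the coverage ratio is 98%, meeting the 95% threshold; aggregate throughput is 1,890 units, meeting the 1,760 units threshold; the reportable unit count is 91, less than the 93 limit — every condition holds. Turning to paragraphs (n)–(o): (n) operates against (c): a current Schedule 2 Approval is held. (o), which would lift (n), is not triggered — no current Class 6 Approval is held. (c) is therefore removed.
Exception (d): a current Tier 1 Exemption Letter is held; a current General Permit is held — every condition holds. However, paragraphs (p)–(q) must be considered: (p) is triggered — a current Tier F Clearance is held. (q), which would lift (p), is not engaged — no current Standing Registration is held. So (d) is unavailable.
Exception (e): the facility operates on a batch process; discharge occurs on no more than two days per week; the compliance score is 35 points, meeting the 33 points threshold — every condition holds. But applying paragraph (r): (r) operates against (e): a current Category C Clearance is held. Exception (e) does not apply.
No exception is made out. Esme's plant falls within the general rule.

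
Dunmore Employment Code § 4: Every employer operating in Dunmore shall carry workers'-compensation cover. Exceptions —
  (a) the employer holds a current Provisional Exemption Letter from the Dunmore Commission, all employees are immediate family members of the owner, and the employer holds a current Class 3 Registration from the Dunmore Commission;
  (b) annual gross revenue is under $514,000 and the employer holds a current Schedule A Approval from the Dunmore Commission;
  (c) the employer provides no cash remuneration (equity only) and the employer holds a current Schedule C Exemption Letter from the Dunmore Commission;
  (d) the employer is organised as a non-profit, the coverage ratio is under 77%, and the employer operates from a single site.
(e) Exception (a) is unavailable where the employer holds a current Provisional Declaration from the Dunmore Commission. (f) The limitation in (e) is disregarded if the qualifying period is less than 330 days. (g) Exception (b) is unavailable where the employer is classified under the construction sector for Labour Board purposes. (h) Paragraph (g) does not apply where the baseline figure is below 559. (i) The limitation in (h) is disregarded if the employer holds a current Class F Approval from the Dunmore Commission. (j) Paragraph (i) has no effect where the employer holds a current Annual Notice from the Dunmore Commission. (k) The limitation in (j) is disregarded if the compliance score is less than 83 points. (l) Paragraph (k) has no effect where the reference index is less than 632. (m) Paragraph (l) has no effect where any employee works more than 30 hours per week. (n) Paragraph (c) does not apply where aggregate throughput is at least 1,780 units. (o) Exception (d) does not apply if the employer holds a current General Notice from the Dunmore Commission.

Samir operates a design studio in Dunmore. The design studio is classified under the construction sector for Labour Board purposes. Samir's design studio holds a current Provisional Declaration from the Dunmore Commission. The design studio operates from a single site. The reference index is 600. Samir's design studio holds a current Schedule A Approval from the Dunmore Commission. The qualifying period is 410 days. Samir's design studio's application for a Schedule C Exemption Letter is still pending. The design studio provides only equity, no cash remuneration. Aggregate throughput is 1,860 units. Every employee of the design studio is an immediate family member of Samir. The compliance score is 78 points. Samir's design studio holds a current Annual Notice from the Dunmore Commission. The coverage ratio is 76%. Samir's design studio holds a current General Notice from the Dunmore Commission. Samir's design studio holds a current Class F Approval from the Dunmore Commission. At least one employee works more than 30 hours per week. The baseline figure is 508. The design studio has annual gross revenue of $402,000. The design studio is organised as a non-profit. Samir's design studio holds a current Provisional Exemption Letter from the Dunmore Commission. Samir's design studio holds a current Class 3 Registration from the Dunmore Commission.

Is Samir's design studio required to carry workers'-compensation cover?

Yes — Samir's design studio must carry workers'-compensation cover.

Exception (a) is satisfied on its face — a current Provisional Exemption Letter is held; every employee is an immediate family member; a current Class 3 Registration is held. But applying paragraphs (e)–(f): (e) applies — a current Provisional Declaration is held. (f), which would lift (e), is inapplicable — the qualifying period is 410 days, not less than 330 days. Exception (a) does not apply.
All of (b)'s requirements are met (annual gross revenue is $402,000, under the $514,000 limit; a current Schedule A Approval is held). However, paragraphs (g)–(m) must be considered: (g) operates — the design studio is classified under the construction sector. (h) would limit (g) — the baseline figure is 508, below the 559 limit — but (i) sets (h) aside: (i) operates against (h): a current Class F Approval is held. (j) would limit (i) — a current Annual Notice is held — but (k) sets (j) aside: (k) applies — the compliance score is 78 points, less than the 83 points limit. (l) would limit (k) — the reference index is 600, less than the 632 limit — but (m) sets (l) aside: (m) operates against (l): at least one employee exceeds 30 hours/week. (b) is therefore removed.
Exception (c) requires that the employer holds a current Schedule C Exemption Letter from the Dunmore Commission; but there is no Schedule C Exemption Letter in force, so (c) is unavailable.
All of (d)'s requirements are met (the employer is a non-profit; the coverage ratio is 76%, under the 77% limit; the employer operates from a single site). But applying paragraph (o): (o) operates against (d): a current General Notice is held. (d) is therefore removed.
Every exception is unavailable, so the rule governs.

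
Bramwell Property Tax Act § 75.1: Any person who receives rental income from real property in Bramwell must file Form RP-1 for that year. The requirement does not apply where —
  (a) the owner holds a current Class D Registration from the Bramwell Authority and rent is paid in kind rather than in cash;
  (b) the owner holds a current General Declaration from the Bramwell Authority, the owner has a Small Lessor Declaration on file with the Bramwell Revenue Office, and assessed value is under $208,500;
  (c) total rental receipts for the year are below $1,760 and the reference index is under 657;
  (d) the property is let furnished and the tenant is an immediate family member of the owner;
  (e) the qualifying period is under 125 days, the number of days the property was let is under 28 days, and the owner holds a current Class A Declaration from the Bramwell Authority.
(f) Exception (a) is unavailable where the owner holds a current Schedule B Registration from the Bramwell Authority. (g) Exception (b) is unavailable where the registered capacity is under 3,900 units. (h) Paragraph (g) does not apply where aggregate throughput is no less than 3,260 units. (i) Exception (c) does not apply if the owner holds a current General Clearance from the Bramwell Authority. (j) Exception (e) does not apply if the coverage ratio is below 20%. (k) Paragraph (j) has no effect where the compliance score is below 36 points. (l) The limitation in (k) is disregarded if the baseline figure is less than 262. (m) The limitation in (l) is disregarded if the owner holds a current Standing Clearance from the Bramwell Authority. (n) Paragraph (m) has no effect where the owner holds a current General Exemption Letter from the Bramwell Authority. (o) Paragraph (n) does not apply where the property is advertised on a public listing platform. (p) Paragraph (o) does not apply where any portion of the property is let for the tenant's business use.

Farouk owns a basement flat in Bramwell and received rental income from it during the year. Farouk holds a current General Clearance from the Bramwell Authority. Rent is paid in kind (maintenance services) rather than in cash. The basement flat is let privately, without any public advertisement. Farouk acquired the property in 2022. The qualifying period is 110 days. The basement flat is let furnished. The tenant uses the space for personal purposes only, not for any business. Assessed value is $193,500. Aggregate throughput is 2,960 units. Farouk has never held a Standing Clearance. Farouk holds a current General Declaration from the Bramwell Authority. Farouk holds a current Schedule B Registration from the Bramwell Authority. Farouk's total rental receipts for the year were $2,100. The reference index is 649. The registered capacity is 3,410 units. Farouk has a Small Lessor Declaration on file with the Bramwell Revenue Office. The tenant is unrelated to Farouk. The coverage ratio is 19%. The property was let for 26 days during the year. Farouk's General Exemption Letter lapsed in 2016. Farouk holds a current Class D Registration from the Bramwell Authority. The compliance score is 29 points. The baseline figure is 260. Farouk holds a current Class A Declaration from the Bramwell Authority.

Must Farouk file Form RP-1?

All of (a)'s requirements are met (a current Class D Registration is held; rent is paid in kind). Turning to paragraph (f): (f) applies — a current Schedule B Registration is held. So (a) is unavailable.
All of (b)'s requirements are met (a current General Declaration is held; a Small Lessor Declaration is on file; assessed value is $193,500, under the $208,500 limit). But applying paragraphs (g)–(h): (g) operates against (b): the registered capacity is 3,410 units, under the 3,900 units limit. (h), which would lift (g), is not triggered — aggregate throughput is 2,960 units, short of 3,260 units. (b) is therefore removed.
Exception (c) does not apply: total rental receipts for the year are $2,100, not below $1,760.
Exception (d) requires that the tenant is an immediate family member of the owner; but the tenant is unrelated to the owner, so (d) is unavailable.
Exception (e) is satisfied on its face — the qualifying period is 110 days, under the 125 days limit; the number of days the property was let is 26 days, under the 28 days limit; a current Class A Declaration is held. Turning to paragraphs (j)–(p): (j) operates against (e): the coverage ratio is 19%, below the 20% limit. (k) would limit (j) — the compliance score is 29 points, below the 36 points limit — but (l) sets (k) aside: (l) operates against (k): the baseline figure is 260, less than the 262 limit. (m) is not engaged (the Standing Clearance is not current), so (l) stands. So (e) is unavailable.
None of the exceptions is available; § 75.1 applies in full.

Yes — Farouk must file Form RP-1.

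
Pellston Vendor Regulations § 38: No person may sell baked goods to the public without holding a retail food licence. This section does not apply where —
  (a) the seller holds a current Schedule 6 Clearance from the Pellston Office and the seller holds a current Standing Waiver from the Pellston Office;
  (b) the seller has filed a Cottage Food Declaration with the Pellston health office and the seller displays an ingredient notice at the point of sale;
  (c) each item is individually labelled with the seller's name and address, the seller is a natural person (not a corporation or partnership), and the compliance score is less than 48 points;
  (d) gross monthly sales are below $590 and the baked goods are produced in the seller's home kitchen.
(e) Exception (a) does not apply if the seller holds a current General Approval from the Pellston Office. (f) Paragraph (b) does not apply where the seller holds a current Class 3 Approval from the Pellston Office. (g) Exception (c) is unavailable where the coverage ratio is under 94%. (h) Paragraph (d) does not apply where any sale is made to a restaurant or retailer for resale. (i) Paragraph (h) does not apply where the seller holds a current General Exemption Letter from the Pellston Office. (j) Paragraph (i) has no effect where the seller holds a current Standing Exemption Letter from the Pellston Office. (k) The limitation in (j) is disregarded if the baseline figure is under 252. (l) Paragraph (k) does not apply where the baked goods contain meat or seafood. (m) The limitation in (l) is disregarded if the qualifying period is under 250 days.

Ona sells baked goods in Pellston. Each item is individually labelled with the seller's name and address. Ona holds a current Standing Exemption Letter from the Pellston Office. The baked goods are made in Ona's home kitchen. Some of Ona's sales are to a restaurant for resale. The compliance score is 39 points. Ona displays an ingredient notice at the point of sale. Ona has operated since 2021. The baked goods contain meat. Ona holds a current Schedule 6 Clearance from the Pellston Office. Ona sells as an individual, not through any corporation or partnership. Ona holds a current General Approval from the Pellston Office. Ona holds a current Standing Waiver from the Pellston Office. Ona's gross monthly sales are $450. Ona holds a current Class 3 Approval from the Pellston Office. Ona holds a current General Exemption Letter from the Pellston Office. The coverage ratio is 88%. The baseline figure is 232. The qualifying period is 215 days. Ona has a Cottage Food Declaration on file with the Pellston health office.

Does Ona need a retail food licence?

All of (a)'s requirements are met (a current Schedule 6 Clearance is held; a current Standing Waiver is held). But applying paragraph (e): (e) is engaged — a current General Approval is held. Exception (a) does not apply.
Exception (b)'s conditions are all satisfied: a Cottage Food Declaration is on file; an ingredient notice is displayed. Turning to paragraph (f): (f) is engaged — a current Class 3 Approval is held. So (b) is unavailable.
Exception (c)'s conditions are all satisfied: items are individually labelled; the seller is a natural person; the compliance score is 39 points, less than the 48 points limit. But: (g) operates against (c): the coverage ratio is 88%, under the 94% limit. Exception (c) does not apply.
Exception (d) is satisfied on its face — gross monthly sales are $450, below the $590 limit; the baked goods are home-kitchen produced. As to paragraphs (h)–(m): (h) would limit (d) — some sales are to a restaurant for resale — but (i) sets (h) aside: (i) operates against (h): a current General Exemption Letter is held. (j) would limit (i) — a current Standing Exemption Letter is held — but (k) sets (j) aside: (k) operates against (j): the baseline figure is 232, under the 252 limit. (l) is triggered (the baked goods contain meat), but is displaced by (m): (m) operates against (l): the qualifying period is 215 days, under the 250 days limit. Exception (d) stands.

No — exception (d) applies; Ona is not required to hold a retail food licence.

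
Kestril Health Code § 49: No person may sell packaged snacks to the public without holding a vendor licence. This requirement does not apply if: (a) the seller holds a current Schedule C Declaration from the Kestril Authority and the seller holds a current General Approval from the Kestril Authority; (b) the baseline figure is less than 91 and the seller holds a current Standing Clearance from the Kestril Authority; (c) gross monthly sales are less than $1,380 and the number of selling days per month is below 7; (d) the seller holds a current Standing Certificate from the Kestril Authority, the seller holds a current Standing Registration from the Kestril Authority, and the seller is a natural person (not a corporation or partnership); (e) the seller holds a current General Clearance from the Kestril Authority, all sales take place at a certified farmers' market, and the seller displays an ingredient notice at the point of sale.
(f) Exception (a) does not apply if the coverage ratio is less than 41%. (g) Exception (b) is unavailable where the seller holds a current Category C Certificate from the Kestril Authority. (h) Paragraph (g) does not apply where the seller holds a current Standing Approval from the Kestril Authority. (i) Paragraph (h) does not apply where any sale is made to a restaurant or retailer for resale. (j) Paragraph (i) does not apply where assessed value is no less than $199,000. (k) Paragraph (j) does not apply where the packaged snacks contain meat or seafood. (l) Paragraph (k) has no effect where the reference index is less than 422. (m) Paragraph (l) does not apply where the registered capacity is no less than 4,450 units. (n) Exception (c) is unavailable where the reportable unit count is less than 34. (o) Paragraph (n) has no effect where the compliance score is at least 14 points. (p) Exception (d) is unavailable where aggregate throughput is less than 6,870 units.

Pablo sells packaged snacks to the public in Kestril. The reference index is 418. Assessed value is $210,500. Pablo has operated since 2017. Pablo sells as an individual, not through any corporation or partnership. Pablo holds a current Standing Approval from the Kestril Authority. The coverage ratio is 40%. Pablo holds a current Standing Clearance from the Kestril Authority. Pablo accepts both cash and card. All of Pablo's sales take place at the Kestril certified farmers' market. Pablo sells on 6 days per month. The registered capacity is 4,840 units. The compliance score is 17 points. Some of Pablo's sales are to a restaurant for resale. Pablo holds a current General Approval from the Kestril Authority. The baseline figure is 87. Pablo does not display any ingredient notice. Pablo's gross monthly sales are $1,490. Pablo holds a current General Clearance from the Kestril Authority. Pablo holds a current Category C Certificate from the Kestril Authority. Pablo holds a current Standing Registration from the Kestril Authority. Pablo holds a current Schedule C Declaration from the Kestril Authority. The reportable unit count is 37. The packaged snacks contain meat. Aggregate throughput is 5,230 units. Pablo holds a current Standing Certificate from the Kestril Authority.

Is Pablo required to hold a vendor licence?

Yes — Pablo must hold a vendor licence.

Exception (a): a current Schedule C Declaration is held; a current General Approval is held — every condition holds. However, paragraph (f) must be considered: (f) applies — the coverage ratio is 40%, less than the 41% limit. Exception (a) does not apply.
Exception (b) is satisfied on its face — the baseline figure is 87, less than the 91 limit; a current Standing Clearance is held. Turning to paragraphs (g)–(m): (g) applies — a current Category C Certificate is held. (h) is engaged (a current Standing Approval is held), but is overridden by (i): (i) operates against (h): some sales are to a restaurant for resale. (j) would limit (i) — assessed value is $210,500, meeting the $199,000 threshold — but (k) sets (j) aside: (k) is engaged — the packaged snacks contain meat. (l) is engaged (the reference index is 418, less than the 422 limit), but is set aside by (m): (m) operates against (l): the registered capacity is 4,840 units, meeting the 4,450 units threshold. So (b) is unavailable.
Exception (c) fails — gross monthly sales are $1,490, not less than $1,380.
Exception (d)'s conditions are all satisfied: a current Standing Certificate is held; a current Standing Registration is held; the seller is a natural person. But: (p) is triggered — aggregate throughput is 5,230 units, less than the 6,870 units limit. Exception (d) does not apply.
Exception (e) requires that the seller displays an ingredient notice at the point of sale; but no ingredient notice is displayed, so (e) is unavailable.
No exception is made out. Pablo falls within the general rule.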